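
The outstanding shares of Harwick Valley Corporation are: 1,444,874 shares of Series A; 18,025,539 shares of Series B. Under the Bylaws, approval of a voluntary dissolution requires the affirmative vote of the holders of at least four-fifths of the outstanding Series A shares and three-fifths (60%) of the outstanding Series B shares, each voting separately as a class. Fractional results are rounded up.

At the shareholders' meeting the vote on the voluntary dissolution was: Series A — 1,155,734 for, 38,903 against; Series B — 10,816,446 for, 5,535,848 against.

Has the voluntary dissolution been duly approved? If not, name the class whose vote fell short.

Series A: 4/5 of 1444874 = 1155899.20, rounded up to 1155900; 1,155,900 required, 1,155,734 in favor — not approved.
Series B: 3/5 of 18025539 = 10815323.40, rounded up to 10815324; 10,815,324 required, 10,816,446 in favor — approved.

Not approved — the Series A shares did not give the required vote.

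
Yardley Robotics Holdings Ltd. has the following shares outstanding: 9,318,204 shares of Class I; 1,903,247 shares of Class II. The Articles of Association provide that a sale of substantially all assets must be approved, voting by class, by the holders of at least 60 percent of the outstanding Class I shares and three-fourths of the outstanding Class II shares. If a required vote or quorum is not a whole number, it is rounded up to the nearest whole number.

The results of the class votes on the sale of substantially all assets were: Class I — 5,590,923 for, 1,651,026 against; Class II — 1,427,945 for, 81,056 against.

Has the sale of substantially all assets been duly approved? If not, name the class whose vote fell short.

Class I: 3/5 of 9318204 = 5590922.40, rounded up to 5590923; 5,590,923 required, 5,590,923 in favor — approved.
Class II: 3/4 of 1903247 = 1427435.25, rounded up to 1427436; 1,427,436 required, 1,427,945 in favor — approved.

Approved — every class gave the required vote.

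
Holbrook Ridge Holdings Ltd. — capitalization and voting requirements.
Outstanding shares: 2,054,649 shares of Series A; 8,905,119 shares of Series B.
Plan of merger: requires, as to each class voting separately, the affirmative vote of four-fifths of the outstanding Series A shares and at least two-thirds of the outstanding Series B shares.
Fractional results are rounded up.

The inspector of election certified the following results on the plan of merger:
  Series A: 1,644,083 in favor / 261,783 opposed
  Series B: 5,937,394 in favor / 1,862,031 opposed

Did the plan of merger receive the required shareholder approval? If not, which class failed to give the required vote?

Series A: 4/5 of 2054649 = 1643719.20, rounded up to 1643720; 1,643,720 required, 1,644,083 in favor — approved.
Series B: 2/3 of 8905119 = 5936746; 5,936,746 required, 5,937,394 in favor — approved.

Approved — every class gave the required vote.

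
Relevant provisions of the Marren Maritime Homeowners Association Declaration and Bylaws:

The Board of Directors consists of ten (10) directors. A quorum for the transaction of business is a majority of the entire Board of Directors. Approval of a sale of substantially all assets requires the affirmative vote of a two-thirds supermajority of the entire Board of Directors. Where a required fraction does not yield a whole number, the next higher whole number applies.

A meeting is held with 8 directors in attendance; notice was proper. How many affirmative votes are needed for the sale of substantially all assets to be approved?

The sale of substantially all assets requires two-thirds of the entire Board of Directors (10).
2/3 of 10 = 6.67, rounded up to 7.

7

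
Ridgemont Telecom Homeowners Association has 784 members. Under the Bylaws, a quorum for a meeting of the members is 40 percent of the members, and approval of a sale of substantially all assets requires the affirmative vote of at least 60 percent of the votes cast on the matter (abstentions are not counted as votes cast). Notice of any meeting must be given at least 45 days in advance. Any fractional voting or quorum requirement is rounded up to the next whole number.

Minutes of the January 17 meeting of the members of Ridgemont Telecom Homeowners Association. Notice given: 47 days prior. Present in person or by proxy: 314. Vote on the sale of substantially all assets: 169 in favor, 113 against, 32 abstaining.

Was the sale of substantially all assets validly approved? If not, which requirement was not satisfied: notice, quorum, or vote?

Notice: 47 days given; 45 required. Satisfied.
Quorum: 40% of 784 = 313.60, rounded up to 314; 314 present. Satisfied.
Vote: requires three-fifths of the votes cast (314 − 32 abstaining = 282); 3/5 of 282 = 169.20, rounded up to 170, so 170 needed; 169 in favor. Not satisfied.

Invalid — vote requirement not satisfied.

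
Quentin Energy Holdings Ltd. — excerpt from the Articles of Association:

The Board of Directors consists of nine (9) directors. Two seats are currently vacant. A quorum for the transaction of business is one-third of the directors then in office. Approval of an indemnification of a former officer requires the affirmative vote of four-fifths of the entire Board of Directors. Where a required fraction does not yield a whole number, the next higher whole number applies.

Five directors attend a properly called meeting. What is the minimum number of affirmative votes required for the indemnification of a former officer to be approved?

The indemnification of a former officer requires four-fifths of the entire Board of Directors (9).
4/5 of 9 = 7.20, rounded up to 8.
(Only 5 can vote, so the indemnification of a former officer cannot pass at this meeting, but the required vote is still 8.)

8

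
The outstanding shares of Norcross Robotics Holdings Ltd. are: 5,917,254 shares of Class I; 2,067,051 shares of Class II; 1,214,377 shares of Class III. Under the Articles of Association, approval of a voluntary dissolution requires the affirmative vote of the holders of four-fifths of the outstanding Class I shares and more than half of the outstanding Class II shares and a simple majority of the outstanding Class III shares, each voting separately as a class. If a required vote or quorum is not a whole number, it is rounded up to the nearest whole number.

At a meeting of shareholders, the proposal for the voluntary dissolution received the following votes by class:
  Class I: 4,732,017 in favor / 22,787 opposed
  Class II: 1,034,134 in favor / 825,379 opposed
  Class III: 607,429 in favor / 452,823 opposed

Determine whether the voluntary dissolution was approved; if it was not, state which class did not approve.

Not approved — the Class I shares did not give the required vote.

Class I: 4/5 of 5917254 = 4733803.20, rounded up to 4733804; 4,733,804 required, 4,732,017 in favor — not approved.
Class II: a majority of 2067051 is 1033526; 1,033,526 required, 1,034,134 in favor — approved.
Class III: a majority of 1214377 is 607189; 607,189 required, 607,429 in favor — approved.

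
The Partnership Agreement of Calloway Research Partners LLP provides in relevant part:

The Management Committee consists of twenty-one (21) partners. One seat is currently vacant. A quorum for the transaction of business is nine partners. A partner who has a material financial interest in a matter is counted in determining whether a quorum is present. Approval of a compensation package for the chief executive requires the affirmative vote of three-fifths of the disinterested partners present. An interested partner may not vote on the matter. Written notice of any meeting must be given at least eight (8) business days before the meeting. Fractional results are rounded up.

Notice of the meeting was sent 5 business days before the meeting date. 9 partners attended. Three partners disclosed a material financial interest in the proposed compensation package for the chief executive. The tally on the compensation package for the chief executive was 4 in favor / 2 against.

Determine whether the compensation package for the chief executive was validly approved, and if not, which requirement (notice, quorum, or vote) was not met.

Notice: 5 business days given; 8 required (5 < 8). Not satisfied.
Quorum: 9 present (interested partners count toward quorum); quorum is 9. Satisfied.
Vote: the compensation package for the chief executive requires three-fifths of the disinterested partners present (9 − 3 = 6). 3/5 of 6 = 3.60, rounded up to 4, so 4 affirmative votes are needed; 4 voted in favor. Satisfied.

Invalid — notice requirement not satisfied.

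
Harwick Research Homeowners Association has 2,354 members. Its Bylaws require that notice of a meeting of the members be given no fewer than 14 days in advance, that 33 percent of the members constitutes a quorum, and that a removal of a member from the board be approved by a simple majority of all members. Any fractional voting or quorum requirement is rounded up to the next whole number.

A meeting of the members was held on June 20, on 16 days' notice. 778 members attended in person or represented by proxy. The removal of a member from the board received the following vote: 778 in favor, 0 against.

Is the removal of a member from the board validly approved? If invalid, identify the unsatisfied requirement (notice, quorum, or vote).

Notice: 16 days given; 14 required. Satisfied.
Quorum: 33% of 2,354 = 776.82, rounded up to 777; 778 present. Satisfied.
Vote: requires a majority of all members (2,354); a majority of 2354 is 1178, so 1,178 needed; 778 in favor. Not satisfied.

Invalid — vote requirement not satisfied.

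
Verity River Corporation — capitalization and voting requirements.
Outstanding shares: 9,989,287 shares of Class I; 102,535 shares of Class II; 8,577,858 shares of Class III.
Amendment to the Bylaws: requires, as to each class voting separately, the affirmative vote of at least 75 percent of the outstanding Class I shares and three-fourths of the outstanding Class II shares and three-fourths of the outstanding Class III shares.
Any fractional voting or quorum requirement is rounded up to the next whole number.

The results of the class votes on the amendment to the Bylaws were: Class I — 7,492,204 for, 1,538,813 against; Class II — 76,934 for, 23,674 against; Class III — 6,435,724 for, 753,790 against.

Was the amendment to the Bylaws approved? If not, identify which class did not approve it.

Approved — every class gave the required vote.

Class I: 3/4 of 9989287 = 7491965.25, rounded up to 7491966; 7,491,966 required, 7,492,204 in favor — approved.
Class II: 3/4 of 102535 = 76901.25, rounded up to 76902; 76,902 required, 76,934 in favor — approved.
Class III: 3/4 of 8577858 = 6433393.50, rounded up to 6433394; 6,433,394 required, 6,435,724 in favor — approved.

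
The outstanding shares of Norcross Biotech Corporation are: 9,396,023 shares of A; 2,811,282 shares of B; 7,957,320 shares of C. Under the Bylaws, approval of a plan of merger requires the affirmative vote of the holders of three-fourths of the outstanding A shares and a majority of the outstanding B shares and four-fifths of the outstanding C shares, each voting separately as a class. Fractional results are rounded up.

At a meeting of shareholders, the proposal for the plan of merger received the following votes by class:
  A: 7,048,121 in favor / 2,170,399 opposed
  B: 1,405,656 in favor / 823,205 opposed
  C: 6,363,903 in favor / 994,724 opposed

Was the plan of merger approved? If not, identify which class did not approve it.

A: 3/4 of 9396023 = 7047017.25, rounded up to 7047018; 7,047,018 required, 7,048,121 in favor — approved.
B: a majority of 2811282 is 1405642; 1,405,642 required, 1,405,656 in favor — approved.
C: 4/5 of 7957320 = 6365856; 6,365,856 required, 6,363,903 in favor — not approved.

Not approved — the C shares did not give the required vote.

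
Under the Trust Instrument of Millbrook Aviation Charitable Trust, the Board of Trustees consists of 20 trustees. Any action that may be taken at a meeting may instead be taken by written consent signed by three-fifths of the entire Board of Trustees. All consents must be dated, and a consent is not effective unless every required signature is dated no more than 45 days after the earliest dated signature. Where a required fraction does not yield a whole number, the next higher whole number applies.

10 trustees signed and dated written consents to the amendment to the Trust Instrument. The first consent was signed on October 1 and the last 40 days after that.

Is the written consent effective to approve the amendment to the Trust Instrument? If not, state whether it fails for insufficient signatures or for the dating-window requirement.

Signatures required: three-fifths of 20 — 3/5 of 20 = 12, so 12 needed; 10 signed. Insufficient.
Dating window: the latest signature is 40 days after the earliest; the limit is 45 days. Within the window.

Not effective — insufficient signatures.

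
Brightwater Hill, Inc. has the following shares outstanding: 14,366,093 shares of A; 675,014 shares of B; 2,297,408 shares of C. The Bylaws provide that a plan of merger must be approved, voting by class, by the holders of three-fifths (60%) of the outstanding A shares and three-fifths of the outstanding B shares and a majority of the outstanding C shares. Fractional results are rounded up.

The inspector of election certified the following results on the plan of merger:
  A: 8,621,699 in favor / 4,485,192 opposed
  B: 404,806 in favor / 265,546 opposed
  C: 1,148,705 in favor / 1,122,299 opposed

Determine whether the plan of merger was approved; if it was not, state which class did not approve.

Not approved — the B shares did not give the required vote.

A: 3/5 of 14366093 = 8619655.80, rounded up to 8619656; 8,619,656 required, 8,621,699 in favor — approved.
B: 3/5 of 675014 = 405008.40, rounded up to 405009; 405,009 required, 404,806 in favor — not approved.
C: a majority of 2297408 is 1148705; 1,148,705 required, 1,148,705 in favor — approved.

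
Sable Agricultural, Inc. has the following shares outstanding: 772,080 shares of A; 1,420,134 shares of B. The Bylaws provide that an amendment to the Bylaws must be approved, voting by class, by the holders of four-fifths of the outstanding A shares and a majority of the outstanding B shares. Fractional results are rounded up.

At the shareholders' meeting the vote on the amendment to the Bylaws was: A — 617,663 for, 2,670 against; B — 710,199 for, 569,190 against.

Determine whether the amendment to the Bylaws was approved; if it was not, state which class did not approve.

A: 4/5 of 772080 = 617664; 617,664 required, 617,663 in favor — not approved.
B: a majority of 1420134 is 710068; 710,068 required, 710,199 in favor — approved.

Not approved — the A shares did not give the required vote.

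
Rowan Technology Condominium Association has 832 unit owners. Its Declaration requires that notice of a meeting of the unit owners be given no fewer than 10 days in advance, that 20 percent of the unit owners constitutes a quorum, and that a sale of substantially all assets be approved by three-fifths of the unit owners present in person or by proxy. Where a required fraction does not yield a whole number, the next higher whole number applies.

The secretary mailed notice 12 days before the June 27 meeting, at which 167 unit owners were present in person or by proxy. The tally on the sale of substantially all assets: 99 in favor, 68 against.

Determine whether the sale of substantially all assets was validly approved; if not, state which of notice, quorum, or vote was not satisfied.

Notice: 12 days given; 10 required. Satisfied.
Quorum: 20% of 832 = 166.40, rounded up to 167; 167 present. Satisfied.
Vote: requires three-fifths of those present (167); 3/5 of 167 = 100.20, rounded up to 101, so 101 needed; 99 in favor. Not satisfied.

Invalid — vote requirement not satisfied.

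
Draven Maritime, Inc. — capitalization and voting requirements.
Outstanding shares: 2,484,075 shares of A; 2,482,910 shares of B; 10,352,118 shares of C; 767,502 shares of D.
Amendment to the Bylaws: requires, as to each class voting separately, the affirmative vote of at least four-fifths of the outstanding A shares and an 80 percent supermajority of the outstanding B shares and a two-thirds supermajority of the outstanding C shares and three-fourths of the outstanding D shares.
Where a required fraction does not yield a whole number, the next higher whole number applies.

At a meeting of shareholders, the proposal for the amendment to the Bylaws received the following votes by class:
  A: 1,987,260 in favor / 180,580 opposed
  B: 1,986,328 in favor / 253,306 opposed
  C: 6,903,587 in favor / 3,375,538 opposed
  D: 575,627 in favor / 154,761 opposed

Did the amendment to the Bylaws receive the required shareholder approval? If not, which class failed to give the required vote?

A: 4/5 of 2484075 = 1987260; 1,987,260 required, 1,987,260 in favor — approved.
B: 4/5 of 2482910 = 1986328; 1,986,328 required, 1,986,328 in favor — approved.
C: 2/3 of 10352118 = 6901412; 6,901,412 required, 6,903,587 in favor — approved.
D: 3/4 of 767502 = 575626.50, rounded up to 575627; 575,627 required, 575,627 in favor — approved.

Approved — every class gave the required vote.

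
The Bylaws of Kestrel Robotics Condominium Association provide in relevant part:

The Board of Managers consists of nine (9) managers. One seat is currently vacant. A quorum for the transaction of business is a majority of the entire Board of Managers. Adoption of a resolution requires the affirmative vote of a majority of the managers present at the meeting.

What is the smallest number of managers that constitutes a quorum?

5

A majority of 9 is 5.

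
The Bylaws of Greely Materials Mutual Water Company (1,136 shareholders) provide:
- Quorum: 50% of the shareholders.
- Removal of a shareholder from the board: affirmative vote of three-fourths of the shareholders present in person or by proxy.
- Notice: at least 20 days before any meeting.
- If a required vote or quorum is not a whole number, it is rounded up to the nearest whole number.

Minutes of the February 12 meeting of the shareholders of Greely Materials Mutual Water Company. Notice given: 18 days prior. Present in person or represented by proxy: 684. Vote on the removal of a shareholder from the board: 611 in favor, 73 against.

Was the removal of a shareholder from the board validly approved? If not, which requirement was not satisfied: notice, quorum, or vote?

Notice: 18 days given; 20 required. Not satisfied.
Quorum: 50% of 1,136 = 568; 684 present. Satisfied.
Vote: requires three-fourths of those present (684); 3/4 of 684 = 513, so 513 needed; 611 in favor. Satisfied.

Invalid — notice requirement not satisfied.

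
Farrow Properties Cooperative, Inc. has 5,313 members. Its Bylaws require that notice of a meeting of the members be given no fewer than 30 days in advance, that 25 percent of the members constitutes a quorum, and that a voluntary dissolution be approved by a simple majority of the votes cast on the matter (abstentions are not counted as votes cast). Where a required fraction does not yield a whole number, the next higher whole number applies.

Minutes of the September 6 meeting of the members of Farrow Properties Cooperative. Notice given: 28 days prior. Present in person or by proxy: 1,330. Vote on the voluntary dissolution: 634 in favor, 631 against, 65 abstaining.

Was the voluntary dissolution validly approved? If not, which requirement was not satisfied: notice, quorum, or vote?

Invalid — notice requirement not satisfied.

Notice: 28 days given; 30 required. Not satisfied.
Quorum: 25% of 5,313 = 1,328.25, rounded up to 1,329; 1,330 present. Satisfied.
Vote: requires a majority of the votes cast (1,330 − 65 abstaining = 1,265); a majority of 1265 is 633, so 633 needed; 634 in favor. Satisfied.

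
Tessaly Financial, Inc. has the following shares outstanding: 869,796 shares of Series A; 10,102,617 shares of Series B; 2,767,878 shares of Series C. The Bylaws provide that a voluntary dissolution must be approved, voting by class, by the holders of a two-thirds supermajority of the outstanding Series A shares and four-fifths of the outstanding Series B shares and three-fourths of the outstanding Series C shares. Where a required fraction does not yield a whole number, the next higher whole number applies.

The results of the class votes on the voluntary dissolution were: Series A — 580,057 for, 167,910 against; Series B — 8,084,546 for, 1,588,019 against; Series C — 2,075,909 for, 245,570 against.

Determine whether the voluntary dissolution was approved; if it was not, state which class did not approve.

Series A: 2/3 of 869796 = 579864; 579,864 required, 580,057 in favor — approved.
Series B: 4/5 of 10102617 = 8082093.60, rounded up to 8082094; 8,082,094 required, 8,084,546 in favor — approved.
Series C: 3/4 of 2767878 = 2075908.50, rounded up to 2075909; 2,075,909 required, 2,075,909 in favor — approved.

Approved — every class gave the required vote.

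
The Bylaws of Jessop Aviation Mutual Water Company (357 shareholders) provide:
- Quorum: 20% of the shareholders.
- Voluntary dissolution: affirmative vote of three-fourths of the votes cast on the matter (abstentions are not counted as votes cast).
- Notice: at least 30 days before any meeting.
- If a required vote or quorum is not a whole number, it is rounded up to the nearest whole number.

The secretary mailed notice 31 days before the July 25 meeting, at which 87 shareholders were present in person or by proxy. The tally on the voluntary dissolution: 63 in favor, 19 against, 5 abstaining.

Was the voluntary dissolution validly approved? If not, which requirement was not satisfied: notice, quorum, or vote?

Notice: 31 days given; 30 required. Satisfied.
Quorum: 20% of 357 = 71.40, rounded up to 72; 87 present. Satisfied.
Vote: requires three-fourths of the votes cast (87 − 5 abstaining = 82); 3/4 of 82 = 61.50, rounded up to 62, so 62 needed; 63 in favor. Satisfied.

Valid — all requirements satisfied.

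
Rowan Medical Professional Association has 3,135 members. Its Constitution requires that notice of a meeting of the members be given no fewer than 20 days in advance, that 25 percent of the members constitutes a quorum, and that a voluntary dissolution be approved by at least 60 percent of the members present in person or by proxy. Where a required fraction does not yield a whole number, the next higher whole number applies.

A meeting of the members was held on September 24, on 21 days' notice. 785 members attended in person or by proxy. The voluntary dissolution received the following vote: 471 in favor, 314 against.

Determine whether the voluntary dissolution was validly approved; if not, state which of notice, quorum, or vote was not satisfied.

Notice: 21 days given; 20 required. Satisfied.
Quorum: 25% of 3,135 = 783.75, rounded up to 784; 785 present. Satisfied.
Vote: requires three-fifths of those present (785); 3/5 of 785 = 471, so 471 needed; 471 in favor. Satisfied.

Valid — all requirements satisfied.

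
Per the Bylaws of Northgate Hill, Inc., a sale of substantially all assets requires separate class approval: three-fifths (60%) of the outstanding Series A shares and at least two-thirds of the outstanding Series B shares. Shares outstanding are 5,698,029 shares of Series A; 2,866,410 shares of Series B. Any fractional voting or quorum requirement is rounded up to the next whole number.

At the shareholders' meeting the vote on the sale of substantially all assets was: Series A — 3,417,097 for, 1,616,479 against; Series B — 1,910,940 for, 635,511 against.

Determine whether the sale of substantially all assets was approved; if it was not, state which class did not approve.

Not approved — the Series A shares did not give the required vote.

Series A: 3/5 of 5698029 = 3418817.40, rounded up to 3418818; 3,418,818 required, 3,417,097 in favor — not approved.
Series B: 2/3 of 2866410 = 1910940; 1,910,940 required, 1,910,940 in favor — approved.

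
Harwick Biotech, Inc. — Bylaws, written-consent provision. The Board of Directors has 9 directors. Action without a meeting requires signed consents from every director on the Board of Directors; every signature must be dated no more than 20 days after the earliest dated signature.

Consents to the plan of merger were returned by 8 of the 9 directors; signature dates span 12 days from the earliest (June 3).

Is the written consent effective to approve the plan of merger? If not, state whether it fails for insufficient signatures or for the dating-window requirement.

Not effective — insufficient signatures.

Signatures required: the unanimous vote of 9 — unanimous means all 9, so 9 needed; 8 signed. Insufficient.
Dating window: the latest signature is 12 days after the earliest; the limit is 20 days. Within the window.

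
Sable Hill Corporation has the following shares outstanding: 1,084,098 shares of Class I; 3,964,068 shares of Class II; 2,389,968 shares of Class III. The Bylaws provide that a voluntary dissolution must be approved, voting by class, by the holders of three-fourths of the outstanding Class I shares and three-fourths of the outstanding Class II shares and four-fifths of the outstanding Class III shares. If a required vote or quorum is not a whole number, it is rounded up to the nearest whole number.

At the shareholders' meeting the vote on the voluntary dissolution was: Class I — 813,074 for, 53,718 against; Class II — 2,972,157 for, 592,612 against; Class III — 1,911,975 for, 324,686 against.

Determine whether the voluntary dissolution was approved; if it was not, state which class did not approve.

Class I: 3/4 of 1084098 = 813073.50, rounded up to 813074; 813,074 required, 813,074 in favor — approved.
Class II: 3/4 of 3964068 = 2973051; 2,973,051 required, 2,972,157 in favor — not approved.
Class III: 4/5 of 2389968 = 1911974.40, rounded up to 1911975; 1,911,975 required, 1,911,975 in favor — approved.

Not approved — the Class II shares did not give the required vote.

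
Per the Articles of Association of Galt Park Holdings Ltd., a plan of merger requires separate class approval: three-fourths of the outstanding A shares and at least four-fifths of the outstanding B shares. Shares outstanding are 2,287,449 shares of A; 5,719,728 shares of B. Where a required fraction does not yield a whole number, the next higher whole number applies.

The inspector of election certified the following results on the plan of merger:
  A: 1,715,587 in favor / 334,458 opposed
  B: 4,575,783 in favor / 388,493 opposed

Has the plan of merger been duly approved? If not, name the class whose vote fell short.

A: 3/4 of 2287449 = 1715586.75, rounded up to 1715587; 1,715,587 required, 1,715,587 in favor — approved.
B: 4/5 of 5719728 = 4575782.40, rounded up to 4575783; 4,575,783 required, 4,575,783 in favor — approved.

Approved — every class gave the required vote.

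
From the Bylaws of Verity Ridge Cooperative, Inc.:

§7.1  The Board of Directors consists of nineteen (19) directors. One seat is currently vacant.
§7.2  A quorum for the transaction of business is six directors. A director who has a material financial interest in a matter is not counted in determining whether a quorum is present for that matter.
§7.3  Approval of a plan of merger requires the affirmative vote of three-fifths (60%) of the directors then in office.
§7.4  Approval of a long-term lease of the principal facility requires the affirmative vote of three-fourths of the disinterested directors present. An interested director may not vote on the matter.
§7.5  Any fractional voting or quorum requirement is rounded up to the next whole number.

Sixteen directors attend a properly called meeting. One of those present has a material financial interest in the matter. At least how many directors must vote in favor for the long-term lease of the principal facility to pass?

12

The long-term lease of the principal facility requires three-fourths of the disinterested directors present (16 − 1 = 15).
3/4 of 15 = 11.25, rounded up to 12.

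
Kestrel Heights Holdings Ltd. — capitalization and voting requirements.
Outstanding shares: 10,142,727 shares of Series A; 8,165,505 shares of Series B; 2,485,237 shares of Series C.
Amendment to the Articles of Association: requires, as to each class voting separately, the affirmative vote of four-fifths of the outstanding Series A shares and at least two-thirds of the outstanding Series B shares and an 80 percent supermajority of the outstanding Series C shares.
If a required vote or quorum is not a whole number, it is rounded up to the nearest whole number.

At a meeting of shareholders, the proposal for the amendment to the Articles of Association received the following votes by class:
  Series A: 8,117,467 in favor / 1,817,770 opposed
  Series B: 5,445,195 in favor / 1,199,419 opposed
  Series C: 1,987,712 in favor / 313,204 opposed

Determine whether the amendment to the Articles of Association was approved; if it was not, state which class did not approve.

Not approved — the Series C shares did not give the required vote.

Series A: 4/5 of 10142727 = 8114181.60, rounded up to 8114182; 8,114,182 required, 8,117,467 in favor — approved.
Series B: 2/3 of 8165505 = 5443670; 5,443,670 required, 5,445,195 in favor — approved.
Series C: 4/5 of 2485237 = 1988189.60, rounded up to 1988190; 1,988,190 required, 1,987,712 in favor — not approved.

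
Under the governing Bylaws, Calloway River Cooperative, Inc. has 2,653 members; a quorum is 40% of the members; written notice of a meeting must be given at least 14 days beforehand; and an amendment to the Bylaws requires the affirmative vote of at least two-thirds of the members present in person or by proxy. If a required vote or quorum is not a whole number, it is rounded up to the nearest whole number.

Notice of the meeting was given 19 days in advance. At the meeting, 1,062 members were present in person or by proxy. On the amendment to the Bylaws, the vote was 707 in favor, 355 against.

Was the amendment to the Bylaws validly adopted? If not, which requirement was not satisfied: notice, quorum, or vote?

Invalid — vote requirement not satisfied.

Notice: 19 days given; 14 required. Satisfied.
Quorum: 40% of 2,653 = 1,061.20, rounded up to 1,062; 1,062 present. Satisfied.
Vote: requires two-thirds of those present (1,062); 2/3 of 1062 = 708, so 708 needed; 707 in favor. Not satisfied.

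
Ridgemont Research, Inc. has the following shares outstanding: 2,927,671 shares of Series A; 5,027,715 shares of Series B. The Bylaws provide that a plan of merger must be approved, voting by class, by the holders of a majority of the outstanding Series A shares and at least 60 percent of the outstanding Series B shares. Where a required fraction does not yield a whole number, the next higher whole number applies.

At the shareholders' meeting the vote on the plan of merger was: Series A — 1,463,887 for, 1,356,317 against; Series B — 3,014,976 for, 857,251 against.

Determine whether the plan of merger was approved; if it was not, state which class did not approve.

Not approved — the Series B shares did not give the required vote.

Series A: a majority of 2927671 is 1463836; 1,463,836 required, 1,463,887 in favor — approved.
Series B: 3/5 of 5027715 = 3016629; 3,016,629 required, 3,014,976 in favor — not approved.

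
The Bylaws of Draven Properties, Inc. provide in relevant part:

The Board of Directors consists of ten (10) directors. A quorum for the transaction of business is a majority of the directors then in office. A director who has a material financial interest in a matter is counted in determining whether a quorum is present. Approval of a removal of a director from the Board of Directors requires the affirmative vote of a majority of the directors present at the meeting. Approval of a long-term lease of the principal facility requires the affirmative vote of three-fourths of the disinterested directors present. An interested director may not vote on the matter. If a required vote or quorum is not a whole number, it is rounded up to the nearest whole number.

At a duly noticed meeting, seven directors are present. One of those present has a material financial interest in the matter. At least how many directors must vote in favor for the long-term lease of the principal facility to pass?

The long-term lease of the principal facility requires three-fourths of the disinterested directors present (7 − 1 = 6).
3/4 of 6 = 4.50, rounded up to 5.

5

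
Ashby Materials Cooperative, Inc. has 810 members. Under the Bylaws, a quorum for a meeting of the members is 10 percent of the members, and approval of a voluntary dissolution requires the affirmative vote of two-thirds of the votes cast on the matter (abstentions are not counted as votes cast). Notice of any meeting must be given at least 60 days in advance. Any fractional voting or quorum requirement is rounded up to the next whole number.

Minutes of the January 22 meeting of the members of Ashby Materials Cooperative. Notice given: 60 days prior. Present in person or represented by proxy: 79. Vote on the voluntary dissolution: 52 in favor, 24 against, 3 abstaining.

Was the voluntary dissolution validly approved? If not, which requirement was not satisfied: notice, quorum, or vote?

Notice: 60 days given; 60 required. Satisfied.
Quorum: 10% of 810 = 81; 79 present. Not satisfied.
Vote: requires two-thirds of the votes cast (79 − 3 abstaining = 76); 2/3 of 76 = 50.67, rounded up to 51, so 51 needed; 52 in favor. Satisfied.

Invalid — quorum requirement not satisfied.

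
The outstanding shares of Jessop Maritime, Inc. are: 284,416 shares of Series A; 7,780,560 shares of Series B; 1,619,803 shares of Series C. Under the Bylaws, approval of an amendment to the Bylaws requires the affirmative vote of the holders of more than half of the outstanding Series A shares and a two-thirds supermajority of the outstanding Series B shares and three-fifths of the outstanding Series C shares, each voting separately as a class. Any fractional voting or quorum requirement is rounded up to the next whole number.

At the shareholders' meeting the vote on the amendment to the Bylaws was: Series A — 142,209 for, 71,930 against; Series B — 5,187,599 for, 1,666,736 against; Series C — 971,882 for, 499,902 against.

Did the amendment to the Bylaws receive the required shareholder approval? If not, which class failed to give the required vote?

Approved — every class gave the required vote.

Series A: a majority of 284416 is 142209; 142,209 required, 142,209 in favor — approved.
Series B: 2/3 of 7780560 = 5187040; 5,187,040 required, 5,187,599 in favor — approved.
Series C: 3/5 of 1619803 = 971881.80, rounded up to 971882; 971,882 required, 971,882 in favor — approved.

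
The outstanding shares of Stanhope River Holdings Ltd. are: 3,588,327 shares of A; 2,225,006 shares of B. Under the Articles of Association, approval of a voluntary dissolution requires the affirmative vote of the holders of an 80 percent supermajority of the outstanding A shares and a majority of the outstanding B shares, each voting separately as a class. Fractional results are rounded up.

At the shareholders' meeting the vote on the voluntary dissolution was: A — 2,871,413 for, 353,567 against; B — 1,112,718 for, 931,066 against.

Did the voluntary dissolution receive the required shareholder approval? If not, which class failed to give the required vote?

A: 4/5 of 3588327 = 2870661.60, rounded up to 2870662; 2,870,662 required, 2,871,413 in favor — approved.
B: a majority of 2225006 is 1112504; 1,112,504 required, 1,112,718 in favor — approved.

Approved — every class gave the required vote.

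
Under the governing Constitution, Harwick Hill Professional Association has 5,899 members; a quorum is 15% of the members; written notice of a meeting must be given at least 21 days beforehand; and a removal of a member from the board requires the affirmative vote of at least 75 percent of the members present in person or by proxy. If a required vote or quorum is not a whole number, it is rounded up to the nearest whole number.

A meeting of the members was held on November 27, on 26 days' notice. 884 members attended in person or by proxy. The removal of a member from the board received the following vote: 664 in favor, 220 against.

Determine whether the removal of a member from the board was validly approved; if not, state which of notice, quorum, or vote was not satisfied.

Invalid — quorum requirement not satisfied.

Notice: 26 days given; 21 required. Satisfied.
Quorum: 15% of 5,899 = 884.85, rounded up to 885; 884 present. Not satisfied.
Vote: requires three-fourths of those present (884); 3/4 of 884 = 663, so 663 needed; 664 in favor. Satisfied.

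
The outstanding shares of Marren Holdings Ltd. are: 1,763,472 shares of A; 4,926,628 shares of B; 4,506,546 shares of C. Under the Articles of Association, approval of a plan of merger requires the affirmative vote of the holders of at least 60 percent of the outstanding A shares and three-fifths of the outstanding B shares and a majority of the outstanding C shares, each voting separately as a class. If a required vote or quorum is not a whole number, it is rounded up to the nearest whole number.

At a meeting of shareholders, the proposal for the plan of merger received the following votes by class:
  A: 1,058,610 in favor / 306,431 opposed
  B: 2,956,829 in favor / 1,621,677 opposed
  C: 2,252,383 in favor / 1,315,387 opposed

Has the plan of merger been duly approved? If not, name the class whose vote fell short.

A: 3/5 of 1763472 = 1058083.20, rounded up to 1058084; 1,058,084 required, 1,058,610 in favor — approved.
B: 3/5 of 4926628 = 2955976.80, rounded up to 2955977; 2,955,977 required, 2,956,829 in favor — approved.
C: a majority of 4506546 is 2253274; 2,253,274 required, 2,252,383 in favor — not approved.

Not approved — the C shares did not give the required vote.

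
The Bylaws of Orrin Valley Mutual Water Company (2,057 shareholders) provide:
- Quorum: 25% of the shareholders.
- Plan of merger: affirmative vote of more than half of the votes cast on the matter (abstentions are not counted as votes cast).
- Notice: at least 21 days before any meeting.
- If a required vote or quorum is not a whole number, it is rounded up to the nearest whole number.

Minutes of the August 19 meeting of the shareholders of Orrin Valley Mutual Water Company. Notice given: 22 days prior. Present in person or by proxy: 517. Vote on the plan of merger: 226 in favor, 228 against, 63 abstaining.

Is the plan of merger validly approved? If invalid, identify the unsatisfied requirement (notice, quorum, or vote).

Invalid — vote requirement not satisfied.

Notice: 22 days given; 21 required. Satisfied.
Quorum: 25% of 2,057 = 514.25, rounded up to 515; 517 present. Satisfied.
Vote: requires a majority of the votes cast (517 − 63 abstaining = 454); a majority of 454 is 228, so 228 needed; 226 in favor. Not satisfied.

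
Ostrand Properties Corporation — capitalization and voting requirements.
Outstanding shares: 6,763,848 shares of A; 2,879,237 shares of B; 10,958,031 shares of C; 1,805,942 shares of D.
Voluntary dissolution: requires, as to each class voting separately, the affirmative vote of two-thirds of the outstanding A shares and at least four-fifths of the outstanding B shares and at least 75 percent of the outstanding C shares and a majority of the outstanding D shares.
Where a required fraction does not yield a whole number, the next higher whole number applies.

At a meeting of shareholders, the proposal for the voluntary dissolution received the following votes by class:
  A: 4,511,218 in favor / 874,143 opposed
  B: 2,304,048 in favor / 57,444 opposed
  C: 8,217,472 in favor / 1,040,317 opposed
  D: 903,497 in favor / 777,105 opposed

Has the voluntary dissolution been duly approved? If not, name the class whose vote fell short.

Not approved — the C shares did not give the required vote.

A: 2/3 of 6763848 = 4509232; 4,509,232 required, 4,511,218 in favor — approved.
B: 4/5 of 2879237 = 2303389.60, rounded up to 2303390; 2,303,390 required, 2,304,048 in favor — approved.
C: 3/4 of 10958031 = 8218523.25, rounded up to 8218524; 8,218,524 required, 8,217,472 in favor — not approved.
D: a majority of 1805942 is 902972; 902,972 required, 903,497 in favor — approved.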